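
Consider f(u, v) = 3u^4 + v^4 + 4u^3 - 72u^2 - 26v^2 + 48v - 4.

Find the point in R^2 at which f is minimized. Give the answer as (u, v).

f(u,v) separates as P(u) + Q(v) − 4, so its minimum is min P + min Q − 4.
P'(u) = 12u(u - 3)(u + 4) vanishes at u ∈ {-4, 0, 3}; Q'(v) = 4(v - 3)(v - 1)(v + 4) vanishes at v ∈ {-4, 1, 3}.
Local minima of P (where P''>0): P(-4)=-640, P(3)=-297. Local minima of Q: Q(-4)=-352, Q(3)=-9.
So the global minimum of f is P(-4) + Q(-4) − 4 = -640 − 352 − 4 = -996, attained at (-4, -4).

(-4, -4)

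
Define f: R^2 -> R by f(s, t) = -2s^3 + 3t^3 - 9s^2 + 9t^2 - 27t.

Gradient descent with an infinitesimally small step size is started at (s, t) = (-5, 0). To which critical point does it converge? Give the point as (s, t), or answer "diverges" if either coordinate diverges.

(-3, 1)

f is separable, so gradient descent decouples: s follows -∂f/∂s, t follows -∂f/∂t.
∂f/∂s = -6s(s + 3); at s=-5 this is -60, so s increases.
∂f/∂t = 9(t - 1)(t + 3); at t=0 this is -27, so t increases.
s converges to its nearest critical value -3 (a local min of the s-part); t converges to 1. The iterate converges to (-3, 1).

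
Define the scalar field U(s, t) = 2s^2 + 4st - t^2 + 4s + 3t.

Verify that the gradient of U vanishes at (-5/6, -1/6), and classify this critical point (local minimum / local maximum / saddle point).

∇U = (4s + 4t + 4, 4s - 2t + 3); substituting (-5/6, -1/6) gives ∇U = (0, 0), so (-5/6, -1/6) is indeed a critical point.
The Hessian of U is constant: H = [[4, 4], [4, -2]].
det(H) = 4·(-2) − 4² = -24.
Since det(H) < 0, H is indefinite and the critical point is a saddle point.

saddle point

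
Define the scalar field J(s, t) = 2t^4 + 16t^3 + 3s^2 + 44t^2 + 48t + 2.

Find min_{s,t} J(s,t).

-16

J(s,t) separates as P(s) + Q(t) + 2, so its minimum is min P + min Q + 2.
P'(s) = 6s vanishes at s ∈ {0}; Q'(t) = 8(t + 1)(t + 2)(t + 3) vanishes at t ∈ {-3, -2, -1}.
Local minima of P (where P''>0): P(0)=0. Local minima of Q: Q(-3)=-18, Q(-1)=-18.
So the global minimum of J is P(0) + Q(-3) + 2 = 0 − 18 + 2 = -16, attained at (0, -3).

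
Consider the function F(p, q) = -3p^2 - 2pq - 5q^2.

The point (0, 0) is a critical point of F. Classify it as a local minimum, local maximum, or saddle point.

local maximum

The Hessian of F is constant: H = [[-6, -2], [-2, -10]].
det(H) = (-6)·(-10) − (-2)² = 56.
det(H) > 0 and tr(H) = -16 < 0, so H is negative definite and the point is a local maximum.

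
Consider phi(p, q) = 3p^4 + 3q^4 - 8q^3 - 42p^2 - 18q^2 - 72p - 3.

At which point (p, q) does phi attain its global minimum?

(3, 3)

phi(p,q) separates as A(p) + B(q) − 3, so its minimum is min A + min B − 3.
A'(p) = 12(p - 3)(p + 1)(p + 2) vanishes at p ∈ {-2, -1, 3}; B'(q) = 12q(q - 3)(q + 1) vanishes at q ∈ {-1, 0, 3}.
Local minima of A (where A''>0): A(-2)=24, A(3)=-351. Local minima of B: B(-1)=-7, B(3)=-135.
So the global minimum of phi is A(3) + B(3) − 3 = -351 − 135 − 3 = -489, attained at (3, 3).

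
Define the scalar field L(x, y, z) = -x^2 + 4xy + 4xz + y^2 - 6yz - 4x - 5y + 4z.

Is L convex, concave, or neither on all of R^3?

L is quadratic, so its Hessian is the constant matrix H = [[-2, 4, 4], [4, 2, -6], [4, -6, 0]].
Leading principal minors: -2, -20, -152.
Neither pattern holds ⇒ H is indefinite ⇒ neither convex nor concave.

neither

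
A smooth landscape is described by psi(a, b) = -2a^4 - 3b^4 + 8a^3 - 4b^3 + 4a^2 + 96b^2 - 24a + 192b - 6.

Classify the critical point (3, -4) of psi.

local maximum

The mixed partial ∂²psi/∂a∂b is 0, so the Hessian at any point is diag(psi_aa, psi_bb) = diag(8(-3a^2 + 6a + 1), 12(-3b^2 - 2b + 16)).
At (3, -4): H = diag(-64, -288).
Both eigenvalues are negative, so H is negative definite: a local maximum.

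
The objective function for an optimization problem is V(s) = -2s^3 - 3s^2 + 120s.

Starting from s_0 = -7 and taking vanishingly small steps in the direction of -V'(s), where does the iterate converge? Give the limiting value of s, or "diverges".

-5

V'(s) = -6(s - 4)(s + 5), so V'(-7) = -132.
Gradient descent moves in the -V' direction, i.e. s is increasing.
The nearest critical point in that direction is s = -5, where V'' = 54 > 0 (a local minimum). The iterate converges there.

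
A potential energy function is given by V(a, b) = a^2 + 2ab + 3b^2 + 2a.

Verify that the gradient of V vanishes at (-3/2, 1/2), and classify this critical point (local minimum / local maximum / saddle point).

local minimum

∇V = (2a + 2b + 2, 2a + 6b); substituting (-3/2, 1/2) gives ∇V = (0, 0), so (-3/2, 1/2) is indeed a critical point.
The Hessian of V is constant: H = [[2, 2], [2, 6]].
det(H) = 2·6 − 2² = 8.
det(H) > 0 and tr(H) = 8 > 0, so H is positive definite and the point is a local minimum.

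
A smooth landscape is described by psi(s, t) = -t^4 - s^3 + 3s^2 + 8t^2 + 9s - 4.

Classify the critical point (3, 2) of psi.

local maximum

The mixed partial ∂²psi/∂s∂t is 0, so the Hessian at any point is diag(psi_ss, psi_tt) = diag(6(-s + 1), 4(-3t^2 + 4)).
At (3, 2): H = diag(-12, -32).
Both eigenvalues are negative, so H is negative definite: a local maximum.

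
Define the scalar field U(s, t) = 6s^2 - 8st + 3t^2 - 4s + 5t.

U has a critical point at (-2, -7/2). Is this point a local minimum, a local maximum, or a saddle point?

local minimum

The Hessian of U is constant: H = [[12, -8], [-8, 6]].
det(H) = 12·6 − (-8)² = 8.
det(H) > 0 and tr(H) = 18 > 0, so H is positive definite and the point is a local minimum.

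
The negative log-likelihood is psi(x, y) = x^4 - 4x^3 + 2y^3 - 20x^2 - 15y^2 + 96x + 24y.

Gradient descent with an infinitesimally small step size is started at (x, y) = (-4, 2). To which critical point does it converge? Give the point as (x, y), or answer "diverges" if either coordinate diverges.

(-3, 4)

psi is separable, so gradient descent decouples: x follows -∂psi/∂x, y follows -∂psi/∂y.
∂psi/∂x = 4(x - 4)(x - 2)(x + 3); at x=-4 this is -192, so x increases.
∂psi/∂y = 6(y - 4)(y - 1); at y=2 this is -12, so y increases.
x converges to its nearest critical value -3 (a local min of the x-part); y converges to 4. The iterate converges to (-3, 4).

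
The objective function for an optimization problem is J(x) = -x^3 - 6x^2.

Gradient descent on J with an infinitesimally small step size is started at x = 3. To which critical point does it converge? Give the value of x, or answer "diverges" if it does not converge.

J'(x) = -3x(x + 4), so J'(3) = -63.
Gradient descent moves in the -J' direction, i.e. x is increasing.
There is no critical point above x=3, and J' keeps the same sign, so the iterate runs off to +∞.

diverges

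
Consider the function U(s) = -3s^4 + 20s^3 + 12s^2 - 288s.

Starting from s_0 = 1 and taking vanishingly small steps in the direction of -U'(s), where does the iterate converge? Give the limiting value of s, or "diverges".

3

U'(s) = -12(s - 4)(s - 3)(s + 2), so U'(1) = -216.
Gradient descent moves in the -U' direction, i.e. s is increasing.
The nearest critical point in that direction is s = 3, where U'' = 60 > 0 (a local minimum). The iterate converges there.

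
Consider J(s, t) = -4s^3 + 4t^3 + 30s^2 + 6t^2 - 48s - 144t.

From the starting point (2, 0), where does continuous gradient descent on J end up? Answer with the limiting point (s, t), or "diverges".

J is separable, so gradient descent decouples: s follows -∂J/∂s, t follows -∂J/∂t.
∂J/∂s = -12(s - 4)(s - 1); at s=2 this is 24, so s decreases.
∂J/∂t = 12(t - 3)(t + 4); at t=0 this is -144, so t increases.
s converges to its nearest critical value 1 (a local min of the s-part); t converges to 3. The iterate converges to (1, 3).

(1, 3)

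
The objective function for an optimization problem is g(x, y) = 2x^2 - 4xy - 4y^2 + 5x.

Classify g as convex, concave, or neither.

g is quadratic, so its Hessian is the constant matrix H = [[4, -4], [-4, -8]].
det(H) = -48, tr(H) = -4.
det(H) < 0, so H is indefinite: neither convex nor concave.

neither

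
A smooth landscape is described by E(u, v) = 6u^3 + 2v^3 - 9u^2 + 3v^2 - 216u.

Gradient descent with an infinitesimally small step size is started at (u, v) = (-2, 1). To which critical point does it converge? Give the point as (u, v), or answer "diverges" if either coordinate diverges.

(4, 0)

E is separable, so gradient descent decouples: u follows -∂E/∂u, v follows -∂E/∂v.
∂E/∂u = 18(u - 4)(u + 3); at u=-2 this is -108, so u increases.
∂E/∂v = 6v(v + 1); at v=1 this is 12, so v decreases.
u converges to its nearest critical value 4 (a local min of the u-part); v converges to 0. The iterate converges to (4, 0).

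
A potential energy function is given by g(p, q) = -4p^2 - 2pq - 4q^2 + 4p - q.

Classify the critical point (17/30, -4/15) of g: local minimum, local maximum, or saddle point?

local maximum

The Hessian of g is constant: H = [[-8, -2], [-2, -8]].
det(H) = (-8)·(-8) − (-2)² = 60.
det(H) > 0 and tr(H) = -16 < 0, so H is negative definite and the point is a local maximum.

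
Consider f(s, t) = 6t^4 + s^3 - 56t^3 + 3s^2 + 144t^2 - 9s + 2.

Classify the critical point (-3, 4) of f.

saddle point

The mixed partial ∂²f/∂s∂t is 0, so the Hessian at any point is diag(f_ss, f_tt) = diag(6(s + 1), 24(3t^2 - 14t + 12)).
At (-3, 4): H = diag(-12, 96).
The eigenvalues have opposite signs, so H is indefinite: a saddle point.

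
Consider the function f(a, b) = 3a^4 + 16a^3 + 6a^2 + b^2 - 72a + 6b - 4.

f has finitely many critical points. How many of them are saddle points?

1

f separates as a function of a plus a function of b, so ∇f=0 decouples.
∂f/∂a = 12(a - 1)(a + 2)(a + 3) = 0 at a ∈ {-3, -2, 1}; ∂f/∂b = 2(b + 3) = 0 at b ∈ {-3}.
The Hessian is diagonal: diag(f_aa, f_bb). Second derivatives: f_aa(-3)=48, f_aa(-2)=-36, f_aa(1)=144; f_bb(-3)=2.
Saddle points occur where the two diagonal entries have opposite signs: (-2, -3). Count: 1.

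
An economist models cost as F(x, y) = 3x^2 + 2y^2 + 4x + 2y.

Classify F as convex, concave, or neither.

convex

F is quadratic, so its Hessian is the constant matrix H = [[6, 0], [0, 4]].
det(H) = 24, tr(H) = 10.
det(H) > 0 and tr(H) > 0, so H is positive definite everywhere: convex.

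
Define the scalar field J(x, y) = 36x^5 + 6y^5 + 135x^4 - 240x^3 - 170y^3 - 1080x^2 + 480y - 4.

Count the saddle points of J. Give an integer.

J separates as a function of x plus a function of y, so ∇J=0 decouples.
∂J/∂x = 180x(x - 2)(x + 2)(x + 3) = 0 at x ∈ {-3, -2, 0, 2}; ∂J/∂y = 30(y - 4)(y - 1)(y + 1)(y + 4) = 0 at y ∈ {-4, -1, 1, 4}.
The Hessian is diagonal: diag(J_xx, J_yy). Second derivatives: J_xx(-3)=-2700, J_xx(-2)=1440, J_xx(0)=-2160, J_xx(2)=7200; J_yy(-4)=-3600, J_yy(-1)=900, J_yy(1)=-900, J_yy(4)=3600.
Saddle points occur where the two diagonal entries have opposite signs: (-3, -1), (-3, 4), (-2, -4), (-2, 1), (0, -1), (0, 4), (2, -4), (2, 1). Count: 8.

8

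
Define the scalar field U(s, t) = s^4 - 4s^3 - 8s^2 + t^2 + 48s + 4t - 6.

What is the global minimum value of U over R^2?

U(s,t) separates as P(s) + Q(t) − 6, so its minimum is min P + min Q − 6.
P'(s) = 4(s - 3)(s - 2)(s + 2) vanishes at s ∈ {-2, 2, 3}; Q'(t) = 2(t + 2) vanishes at t ∈ {-2}.
Local minima of P (where P''>0): P(-2)=-80, P(3)=45. Local minima of Q: Q(-2)=-4.
So the global minimum of U is P(-2) + Q(-2) − 6 = -80 − 4 − 6 = -90, attained at (-2, -2).

-90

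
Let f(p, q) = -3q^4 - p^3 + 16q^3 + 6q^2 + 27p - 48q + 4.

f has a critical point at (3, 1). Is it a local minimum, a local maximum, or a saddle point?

saddle point

The mixed partial ∂²f/∂p∂q is 0, so the Hessian at any point is diag(f_pp, f_qq) = diag(-6p, 12(-3q^2 + 8q + 1)).
At (3, 1): H = diag(-18, 72).
The eigenvalues have opposite signs, so H is indefinite: a saddle point.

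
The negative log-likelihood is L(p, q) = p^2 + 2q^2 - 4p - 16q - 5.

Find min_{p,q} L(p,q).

L(p,q) separates as A(p) + B(q) − 5, so its minimum is min A + min B − 5.
A'(p) = 2p - 4 vanishes at p ∈ {2}; B'(q) = 4q - 16 vanishes at q ∈ {4}.
Local minima of A (where A''>0): A(2)=-4. Local minima of B: B(4)=-32.
So the global minimum of L is A(2) + B(4) − 5 = -4 − 32 − 5 = -41, attained at (2, 4).

-41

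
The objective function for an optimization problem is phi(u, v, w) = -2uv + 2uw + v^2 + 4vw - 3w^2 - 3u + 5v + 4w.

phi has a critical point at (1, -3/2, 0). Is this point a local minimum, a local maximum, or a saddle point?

saddle point

The Hessian is constant: H = [[0, -2, 2], [-2, 2, 4], [2, 4, -6]].
Leading principal minors: Δ₁ = 0, Δ₂ = -4, Δ₃ = -16.
The minors fit neither the all-positive nor the alternating-sign pattern, so H is indefinite: a saddle point.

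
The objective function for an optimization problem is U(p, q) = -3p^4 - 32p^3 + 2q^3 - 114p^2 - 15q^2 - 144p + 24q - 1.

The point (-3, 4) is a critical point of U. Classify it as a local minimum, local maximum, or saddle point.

local minimum

The mixed partial ∂²U/∂p∂q is 0, so the Hessian at any point is diag(U_pp, U_qq) = diag(-12(3p^2 + 16p + 19), 6(2q - 5)).
At (-3, 4): H = diag(24, 18).
Both eigenvalues are positive, so H is positive definite: a local minimum.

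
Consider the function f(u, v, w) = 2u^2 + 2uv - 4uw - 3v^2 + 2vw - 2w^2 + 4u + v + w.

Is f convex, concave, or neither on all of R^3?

neither

f is quadratic, so its Hessian is the constant matrix H = [[4, 2, -4], [2, -6, 2], [-4, 2, -4]].
Leading principal minors: 4, -28, 160.
Neither pattern holds ⇒ H is indefinite ⇒ neither convex nor concave.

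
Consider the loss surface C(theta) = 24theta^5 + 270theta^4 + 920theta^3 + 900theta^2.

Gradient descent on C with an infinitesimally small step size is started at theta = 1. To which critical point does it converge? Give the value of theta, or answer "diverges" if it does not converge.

0

C'(theta) = 120theta(theta + 1)(theta + 3)(theta + 5), so C'(1) = 5760.
Gradient descent moves in the -C' direction, i.e. theta is decreasing.
The nearest critical point in that direction is theta = 0, where C'' = 1800 > 0 (a local minimum). The iterate converges there.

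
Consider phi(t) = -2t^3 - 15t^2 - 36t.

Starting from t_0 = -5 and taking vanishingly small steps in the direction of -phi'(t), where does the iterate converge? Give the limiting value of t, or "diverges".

phi'(t) = -6(t + 2)(t + 3), so phi'(-5) = -36.
Gradient descent moves in the -phi' direction, i.e. t is increasing.
The nearest critical point in that direction is t = -3, where phi'' = 6 > 0 (a local minimum). The iterate converges there.

-3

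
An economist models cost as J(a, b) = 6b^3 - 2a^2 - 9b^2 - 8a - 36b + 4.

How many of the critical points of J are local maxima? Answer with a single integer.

1

J separates as a function of a plus a function of b, so ∇J=0 decouples.
∂J/∂a = -4(a + 2) = 0 at a ∈ {-2}; ∂J/∂b = 18(b - 2)(b + 1) = 0 at b ∈ {-1, 2}.
The Hessian is diagonal: diag(J_aa, J_bb). Second derivatives: J_aa(-2)=-4; J_bb(-1)=-54, J_bb(2)=54.
Local maxima occur where both diagonal entries negative: (-2, -1). Count: 1.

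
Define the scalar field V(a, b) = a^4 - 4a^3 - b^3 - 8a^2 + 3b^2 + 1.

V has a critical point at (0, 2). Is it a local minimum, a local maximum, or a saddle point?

local maximum

The mixed partial ∂²V/∂a∂b is 0, so the Hessian at any point is diag(V_aa, V_bb) = diag(4(3a^2 - 6a - 4), 6(-b + 1)).
At (0, 2): H = diag(-16, -6).
Both eigenvalues are negative, so H is negative definite: a local maximum.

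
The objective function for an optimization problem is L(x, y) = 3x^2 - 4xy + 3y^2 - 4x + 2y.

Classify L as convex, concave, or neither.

L is quadratic, so its Hessian is the constant matrix H = [[6, -4], [-4, 6]].
det(H) = 20, tr(H) = 12.
det(H) > 0 and tr(H) > 0, so H is positive definite everywhere: convex.

convex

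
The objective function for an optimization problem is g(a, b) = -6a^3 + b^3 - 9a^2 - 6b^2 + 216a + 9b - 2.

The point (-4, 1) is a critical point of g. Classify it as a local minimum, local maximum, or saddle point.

saddle point

The mixed partial ∂²g/∂a∂b is 0, so the Hessian at any point is diag(g_aa, g_bb) = diag(-18(2a + 1), 6(b - 2)).
At (-4, 1): H = diag(126, -6).
The eigenvalues have opposite signs, so H is indefinite: a saddle point.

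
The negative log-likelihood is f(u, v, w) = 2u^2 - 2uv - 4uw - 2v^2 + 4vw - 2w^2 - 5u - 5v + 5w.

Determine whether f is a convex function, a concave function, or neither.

f is quadratic, so its Hessian is the constant matrix H = [[4, -2, -4], [-2, -4, 4], [-4, 4, -4]].
Leading principal minors: 4, -20, 144.
Neither pattern holds ⇒ H is indefinite ⇒ neither convex nor concave.

neither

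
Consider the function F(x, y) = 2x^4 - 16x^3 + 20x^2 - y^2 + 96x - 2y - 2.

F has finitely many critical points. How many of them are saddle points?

2

F separates as a function of x plus a function of y, so ∇F=0 decouples.
∂F/∂x = 8(x - 4)(x - 3)(x + 1) = 0 at x ∈ {-1, 3, 4}; ∂F/∂y = -2(y + 1) = 0 at y ∈ {-1}.
The Hessian is diagonal: diag(F_xx, F_yy). Second derivatives: F_xx(-1)=160, F_xx(3)=-32, F_xx(4)=40; F_yy(-1)=-2.
Saddle points occur where the two diagonal entries have opposite signs: (-1, -1), (4, -1). Count: 2.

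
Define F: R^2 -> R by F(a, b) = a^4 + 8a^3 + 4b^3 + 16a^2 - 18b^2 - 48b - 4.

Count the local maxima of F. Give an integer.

1

F separates as a function of a plus a function of b, so ∇F=0 decouples.
∂F/∂a = 4a(a + 2)(a + 4) = 0 at a ∈ {-4, -2, 0}; ∂F/∂b = 12(b - 4)(b + 1) = 0 at b ∈ {-1, 4}.
The Hessian is diagonal: diag(F_aa, F_bb). Second derivatives: F_aa(-4)=32, F_aa(-2)=-16, F_aa(0)=32; F_bb(-1)=-60, F_bb(4)=60.
Local maxima occur where both diagonal entries negative: (-2, -1). Count: 1.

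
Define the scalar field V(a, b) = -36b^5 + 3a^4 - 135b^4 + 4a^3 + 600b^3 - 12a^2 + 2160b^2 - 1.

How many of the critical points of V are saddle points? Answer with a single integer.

6

V separates as a function of a plus a function of b, so ∇V=0 decouples.
∂V/∂a = 12a(a - 1)(a + 2) = 0 at a ∈ {-2, 0, 1}; ∂V/∂b = -180b(b - 3)(b + 2)(b + 4) = 0 at b ∈ {-4, -2, 0, 3}.
The Hessian is diagonal: diag(V_aa, V_bb). Second derivatives: V_aa(-2)=72, V_aa(0)=-24, V_aa(1)=36; V_bb(-4)=10080, V_bb(-2)=-3600, V_bb(0)=4320, V_bb(3)=-18900.
Saddle points occur where the two diagonal entries have opposite signs: (-2, -2), (-2, 3), (0, -4), (0, 0), (1, -2), (1, 3). Count: 6.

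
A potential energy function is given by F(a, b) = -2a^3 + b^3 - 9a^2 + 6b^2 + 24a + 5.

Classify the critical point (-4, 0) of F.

local minimum

The mixed partial ∂²F/∂a∂b is 0, so the Hessian at any point is diag(F_aa, F_bb) = diag(-6(2a + 3), 6(b + 2)).
At (-4, 0): H = diag(30, 12).
Both eigenvalues are positive, so H is positive definite: a local minimum.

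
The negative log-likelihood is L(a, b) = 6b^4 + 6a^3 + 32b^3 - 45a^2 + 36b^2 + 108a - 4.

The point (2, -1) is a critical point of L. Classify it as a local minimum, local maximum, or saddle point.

The mixed partial ∂²L/∂a∂b is 0, so the Hessian at any point is diag(L_aa, L_bb) = diag(18(2a - 5), 24(3b^2 + 8b + 3)).
At (2, -1): H = diag(-18, -48).
Both eigenvalues are negative, so H is negative definite: a local maximum.

local maximum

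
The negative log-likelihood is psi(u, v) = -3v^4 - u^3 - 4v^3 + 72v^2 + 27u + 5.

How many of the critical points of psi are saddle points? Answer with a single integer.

3

psi separates as a function of u plus a function of v, so ∇psi=0 decouples.
∂psi/∂u = -3(u - 3)(u + 3) = 0 at u ∈ {-3, 3}; ∂psi/∂v = -12v(v - 3)(v + 4) = 0 at v ∈ {-4, 0, 3}.
The Hessian is diagonal: diag(psi_uu, psi_vv). Second derivatives: psi_uu(-3)=18, psi_uu(3)=-18; psi_vv(-4)=-336, psi_vv(0)=144, psi_vv(3)=-252.
Saddle points occur where the two diagonal entries have opposite signs: (-3, -4), (-3, 3), (3, 0). Count: 3.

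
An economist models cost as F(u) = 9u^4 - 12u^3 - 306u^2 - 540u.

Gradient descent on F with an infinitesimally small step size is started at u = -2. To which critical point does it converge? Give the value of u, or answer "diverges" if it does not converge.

F'(u) = 36(u - 5)(u + 1)(u + 3), so F'(-2) = 252.
Gradient descent moves in the -F' direction, i.e. u is decreasing.
The nearest critical point in that direction is u = -3, where F'' = 576 > 0 (a local minimum). The iterate converges there.

-3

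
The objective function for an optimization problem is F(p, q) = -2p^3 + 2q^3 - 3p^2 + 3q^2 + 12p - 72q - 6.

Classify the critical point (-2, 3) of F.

local minimum

The mixed partial ∂²F/∂p∂q is 0, so the Hessian at any point is diag(F_pp, F_qq) = diag(-6(2p + 1), 6(2q + 1)).
At (-2, 3): H = diag(18, 42).
Both eigenvalues are positive, so H is positive definite: a local minimum.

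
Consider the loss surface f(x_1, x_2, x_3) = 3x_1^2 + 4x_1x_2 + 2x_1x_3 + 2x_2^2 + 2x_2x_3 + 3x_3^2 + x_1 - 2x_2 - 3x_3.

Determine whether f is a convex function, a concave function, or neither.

convex

f is quadratic, so its Hessian is the constant matrix H = [[6, 4, 2], [4, 4, 2], [2, 2, 6]].
Leading principal minors: 6, 8, 40.
All positive ⇒ H ≻ 0 ⇒ convex.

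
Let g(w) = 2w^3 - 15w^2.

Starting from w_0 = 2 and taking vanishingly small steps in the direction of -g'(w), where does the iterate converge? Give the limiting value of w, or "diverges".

5

g'(w) = 6w(w - 5), so g'(2) = -36.
Gradient descent moves in the -g' direction, i.e. w is increasing.
The nearest critical point in that direction is w = 5, where g'' = 30 > 0 (a local minimum). The iterate converges there.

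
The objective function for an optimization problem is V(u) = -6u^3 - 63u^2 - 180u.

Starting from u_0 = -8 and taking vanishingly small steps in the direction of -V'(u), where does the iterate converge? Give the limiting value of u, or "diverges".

V'(u) = -18(u + 2)(u + 5), so V'(-8) = -324.
Gradient descent moves in the -V' direction, i.e. u is increasing.
The nearest critical point in that direction is u = -5, where V'' = 54 > 0 (a local minimum). The iterate converges there.

-5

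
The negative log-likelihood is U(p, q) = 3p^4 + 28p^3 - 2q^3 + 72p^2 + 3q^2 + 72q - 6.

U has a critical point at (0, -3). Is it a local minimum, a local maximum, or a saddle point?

The mixed partial ∂²U/∂p∂q is 0, so the Hessian at any point is diag(U_pp, U_qq) = diag(12(3p^2 + 14p + 12), 6(-2q + 1)).
At (0, -3): H = diag(144, 42).
Both eigenvalues are positive, so H is positive definite: a local minimum.

local minimum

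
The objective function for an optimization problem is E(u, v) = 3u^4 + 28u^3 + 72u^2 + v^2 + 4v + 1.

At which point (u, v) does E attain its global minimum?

E(u,v) separates as P(u) + Q(v) + 1, so its minimum is min P + min Q + 1.
P'(u) = 12u(u + 3)(u + 4) vanishes at u ∈ {-4, -3, 0}; Q'(v) = 2v + 4 vanishes at v ∈ {-2}.
Local minima of P (where P''>0): P(-4)=128, P(0)=0. Local minima of Q: Q(-2)=-4.
So the global minimum of E is P(0) + Q(-2) + 1 = 0 − 4 + 1 = -3, attained at (0, -2).

(0, -2)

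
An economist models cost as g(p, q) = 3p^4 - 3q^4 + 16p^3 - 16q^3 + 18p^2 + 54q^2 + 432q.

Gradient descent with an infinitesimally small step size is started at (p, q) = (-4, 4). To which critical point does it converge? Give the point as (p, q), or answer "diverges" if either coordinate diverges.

diverges

g is separable, so gradient descent decouples: p follows -∂g/∂p, q follows -∂g/∂q.
∂g/∂p = 12p(p + 1)(p + 3); at p=-4 this is -144, so p increases.
∂g/∂q = -12(q - 3)(q + 3)(q + 4); at q=4 this is -672, so q increases.
The q-coordinate has no critical point in that direction and runs off to infinity.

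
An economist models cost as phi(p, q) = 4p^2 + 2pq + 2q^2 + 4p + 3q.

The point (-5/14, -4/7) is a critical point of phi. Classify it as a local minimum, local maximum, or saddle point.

local minimum

The Hessian of phi is constant: H = [[8, 2], [2, 4]].
det(H) = 8·4 − 2² = 28.
det(H) > 0 and tr(H) = 12 > 0, so H is positive definite and the point is a local minimum.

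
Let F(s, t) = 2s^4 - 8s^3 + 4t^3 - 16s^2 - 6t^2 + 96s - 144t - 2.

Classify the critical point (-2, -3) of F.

saddle point

The mixed partial ∂²F/∂s∂t is 0, so the Hessian at any point is diag(F_ss, F_tt) = diag(8(3s^2 - 6s - 4), 12(2t - 1)).
At (-2, -3): H = diag(160, -84).
The eigenvalues have opposite signs, so H is indefinite: a saddle point.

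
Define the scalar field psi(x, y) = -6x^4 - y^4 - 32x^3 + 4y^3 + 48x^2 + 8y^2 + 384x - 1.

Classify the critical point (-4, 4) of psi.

The mixed partial ∂²psi/∂x∂y is 0, so the Hessian at any point is diag(psi_xx, psi_yy) = diag(24(-3x^2 - 8x + 4), 4(-3y^2 + 6y + 4)).
At (-4, 4): H = diag(-288, -80).
Both eigenvalues are negative, so H is negative definite: a local maximum.

local maximum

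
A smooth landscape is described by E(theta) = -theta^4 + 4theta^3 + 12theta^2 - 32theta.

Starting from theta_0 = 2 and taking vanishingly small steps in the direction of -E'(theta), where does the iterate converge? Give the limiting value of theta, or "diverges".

1

E'(theta) = -4(theta - 4)(theta - 1)(theta + 2), so E'(2) = 32.
Gradient descent moves in the -E' direction, i.e. theta is decreasing.
The nearest critical point in that direction is theta = 1, where E'' = 36 > 0 (a local minimum). The iterate converges there.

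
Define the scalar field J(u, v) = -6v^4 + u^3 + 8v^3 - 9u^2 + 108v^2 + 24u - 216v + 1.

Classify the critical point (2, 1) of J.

The mixed partial ∂²J/∂u∂v is 0, so the Hessian at any point is diag(J_uu, J_vv) = diag(6(u - 3), 24(-3v^2 + 2v + 9)).
At (2, 1): H = diag(-6, 192).
The eigenvalues have opposite signs, so H is indefinite: a saddle point.

saddle point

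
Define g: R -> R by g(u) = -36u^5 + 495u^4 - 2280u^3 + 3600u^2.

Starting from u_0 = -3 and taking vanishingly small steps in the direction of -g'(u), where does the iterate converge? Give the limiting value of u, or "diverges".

g'(u) = -180u(u - 5)(u - 4)(u - 2), so g'(-3) = -151200.
Gradient descent moves in the -g' direction, i.e. u is increasing.
The nearest critical point in that direction is u = 0, where g'' = 7200 > 0 (a local minimum). The iterate converges there.

0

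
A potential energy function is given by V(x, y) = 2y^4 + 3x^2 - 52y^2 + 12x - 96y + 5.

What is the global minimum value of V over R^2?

-711

V(x,y) separates as P(x) + Q(y) + 5, so its minimum is min P + min Q + 5.
P'(x) = 6x + 12 vanishes at x ∈ {-2}; Q'(y) = 8(y - 4)(y + 1)(y + 3) vanishes at y ∈ {-3, -1, 4}.
Local minima of P (where P''>0): P(-2)=-12. Local minima of Q: Q(-3)=-18, Q(4)=-704.
So the global minimum of V is P(-2) + Q(4) + 5 = -12 − 704 + 5 = -711, attained at (-2, 4).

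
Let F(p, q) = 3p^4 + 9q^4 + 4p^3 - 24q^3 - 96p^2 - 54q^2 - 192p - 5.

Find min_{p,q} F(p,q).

-1690

F(p,q) separates as A(p) + B(q) − 5, so its minimum is min A + min B − 5.
A'(p) = 12(p - 4)(p + 1)(p + 4) vanishes at p ∈ {-4, -1, 4}; B'(q) = 36q(q - 3)(q + 1) vanishes at q ∈ {-1, 0, 3}.
Local minima of A (where A''>0): A(-4)=-256, A(4)=-1280. Local minima of B: B(-1)=-21, B(3)=-405.
So the global minimum of F is A(4) + B(3) − 5 = -1280 − 405 − 5 = -1690, attained at (4, 3).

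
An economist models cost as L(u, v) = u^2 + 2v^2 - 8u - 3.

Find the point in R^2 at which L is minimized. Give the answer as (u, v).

(4, 0)

L(u,v) separates as P(u) + Q(v) − 3, so its minimum is min P + min Q − 3.
P'(u) = 2u - 8 vanishes at u ∈ {4}; Q'(v) = 4v vanishes at v ∈ {0}.
Local minima of P (where P''>0): P(4)=-16. Local minima of Q: Q(0)=0.
So the global minimum of L is P(4) + Q(0) − 3 = -16 + 0 − 3 = -19, attained at (4, 0).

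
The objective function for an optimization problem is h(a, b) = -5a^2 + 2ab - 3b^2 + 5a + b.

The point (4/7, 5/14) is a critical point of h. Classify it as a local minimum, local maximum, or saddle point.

local maximum

The Hessian of h is constant: H = [[-10, 2], [2, -6]].
det(H) = (-10)·(-6) − 2² = 56.
det(H) > 0 and tr(H) = -16 < 0, so H is negative definite and the point is a local maximum.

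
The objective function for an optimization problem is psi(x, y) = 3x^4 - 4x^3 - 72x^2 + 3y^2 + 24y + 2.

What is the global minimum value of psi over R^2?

psi(x,y) separates as P(x) + Q(y) + 2, so its minimum is min P + min Q + 2.
P'(x) = 12x(x - 4)(x + 3) vanishes at x ∈ {-3, 0, 4}; Q'(y) = 6y + 24 vanishes at y ∈ {-4}.
Local minima of P (where P''>0): P(-3)=-297, P(4)=-640. Local minima of Q: Q(-4)=-48.
So the global minimum of psi is P(4) + Q(-4) + 2 = -640 − 48 + 2 = -686, attained at (4, -4).

-686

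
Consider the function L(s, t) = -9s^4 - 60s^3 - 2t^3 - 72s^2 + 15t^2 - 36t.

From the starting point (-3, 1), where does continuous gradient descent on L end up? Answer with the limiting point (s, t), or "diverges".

(-1, 2)

L is separable, so gradient descent decouples: s follows -∂L/∂s, t follows -∂L/∂t.
∂L/∂s = -36s(s + 1)(s + 4); at s=-3 this is -216, so s increases.
∂L/∂t = -6(t - 3)(t - 2); at t=1 this is -12, so t increases.
s converges to its nearest critical value -1 (a local min of the s-part); t converges to 2. The iterate converges to (-1, 2).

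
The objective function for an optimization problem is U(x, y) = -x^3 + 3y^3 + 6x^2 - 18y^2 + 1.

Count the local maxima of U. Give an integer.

U separates as a function of x plus a function of y, so ∇U=0 decouples.
∂U/∂x = -3x(x - 4) = 0 at x ∈ {0, 4}; ∂U/∂y = 9y(y - 4) = 0 at y ∈ {0, 4}.
The Hessian is diagonal: diag(U_xx, U_yy). Second derivatives: U_xx(0)=12, U_xx(4)=-12; U_yy(0)=-36, U_yy(4)=36.
Local maxima occur where both diagonal entries negative: (4, 0). Count: 1.

1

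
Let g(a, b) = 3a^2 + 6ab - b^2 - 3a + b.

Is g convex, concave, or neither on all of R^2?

g is quadratic, so its Hessian is the constant matrix H = [[6, 6], [6, -2]].
det(H) = -48, tr(H) = 4.
det(H) < 0, so H is indefinite: neither convex nor concave.

neither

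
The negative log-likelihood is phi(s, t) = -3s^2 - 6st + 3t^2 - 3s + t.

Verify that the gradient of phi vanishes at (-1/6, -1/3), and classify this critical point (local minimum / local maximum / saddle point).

saddle point

∇phi = (-6s - 6t - 3, -6s + 6t + 1); substituting (-1/6, -1/3) gives ∇phi = (0, 0), so (-1/6, -1/3) is indeed a critical point.
The Hessian of phi is constant: H = [[-6, -6], [-6, 6]].
det(H) = (-6)·6 − (-6)² = -72.
Since det(H) < 0, H is indefinite and the critical point is a saddle point.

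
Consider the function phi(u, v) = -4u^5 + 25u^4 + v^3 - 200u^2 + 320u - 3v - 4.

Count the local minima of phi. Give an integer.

phi separates as a function of u plus a function of v, so ∇phi=0 decouples.
∂phi/∂u = -20(u - 4)(u - 2)(u - 1)(u + 2) = 0 at u ∈ {-2, 1, 2, 4}; ∂phi/∂v = 3(v - 1)(v + 1) = 0 at v ∈ {-1, 1}.
The Hessian is diagonal: diag(phi_uu, phi_vv). Second derivatives: phi_uu(-2)=1440, phi_uu(1)=-180, phi_uu(2)=160, phi_uu(4)=-720; phi_vv(-1)=-6, phi_vv(1)=6.
Local minima occur where both diagonal entries positive: (-2, 1), (2, 1). Count: 2.

2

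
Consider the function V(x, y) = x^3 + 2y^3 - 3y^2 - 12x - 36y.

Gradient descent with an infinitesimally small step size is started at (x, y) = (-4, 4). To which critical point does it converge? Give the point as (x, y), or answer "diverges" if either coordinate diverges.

V is separable, so gradient descent decouples: x follows -∂V/∂x, y follows -∂V/∂y.
∂V/∂x = 3(x - 2)(x + 2); at x=-4 this is 36, so x decreases.
∂V/∂y = 6(y - 3)(y + 2); at y=4 this is 36, so y decreases.
The x-coordinate has no critical point in that direction and runs off to infinity.

diverges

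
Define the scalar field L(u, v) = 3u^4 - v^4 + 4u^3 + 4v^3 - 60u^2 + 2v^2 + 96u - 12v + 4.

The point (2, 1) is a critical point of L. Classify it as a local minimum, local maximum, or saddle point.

local minimum

The mixed partial ∂²L/∂u∂v is 0, so the Hessian at any point is diag(L_uu, L_vv) = diag(12(3u^2 + 2u - 10), 4(-3v^2 + 6v + 1)).
At (2, 1): H = diag(72, 16).
Both eigenvalues are positive, so H is positive definite: a local minimum.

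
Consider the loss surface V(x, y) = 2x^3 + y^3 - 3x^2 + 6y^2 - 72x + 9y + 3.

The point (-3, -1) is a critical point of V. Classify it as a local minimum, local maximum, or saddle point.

saddle point

The mixed partial ∂²V/∂x∂y is 0, so the Hessian at any point is diag(V_xx, V_yy) = diag(6(2x - 1), 6(y + 2)).
At (-3, -1): H = diag(-42, 6).
The eigenvalues have opposite signs, so H is indefinite: a saddle point.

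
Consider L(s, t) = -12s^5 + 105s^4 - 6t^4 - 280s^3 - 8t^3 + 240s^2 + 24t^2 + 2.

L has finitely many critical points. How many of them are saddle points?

L separates as a function of s plus a function of t, so ∇L=0 decouples.
∂L/∂s = -60s(s - 4)(s - 2)(s - 1) = 0 at s ∈ {0, 1, 2, 4}; ∂L/∂t = -24t(t - 1)(t + 2) = 0 at t ∈ {-2, 0, 1}.
The Hessian is diagonal: diag(L_ss, L_tt). Second derivatives: L_ss(0)=480, L_ss(1)=-180, L_ss(2)=240, L_ss(4)=-1440; L_tt(-2)=-144, L_tt(0)=48, L_tt(1)=-72.
Saddle points occur where the two diagonal entries have opposite signs: (0, -2), (0, 1), (1, 0), (2, -2), (2, 1), (4, 0). Count: 6.

6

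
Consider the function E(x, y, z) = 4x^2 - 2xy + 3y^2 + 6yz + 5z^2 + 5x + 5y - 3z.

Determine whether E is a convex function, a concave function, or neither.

convex

E is quadratic, so its Hessian is the constant matrix H = [[8, -2, 0], [-2, 6, 6], [0, 6, 10]].
Leading principal minors: 8, 44, 152.
All positive ⇒ H ≻ 0 ⇒ convex.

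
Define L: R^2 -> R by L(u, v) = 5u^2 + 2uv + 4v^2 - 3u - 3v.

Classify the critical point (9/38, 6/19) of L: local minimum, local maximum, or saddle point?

local minimum

The Hessian of L is constant: H = [[10, 2], [2, 8]].
det(H) = 10·8 − 2² = 76.
det(H) > 0 and tr(H) = 18 > 0, so H is positive definite and the point is a local minimum.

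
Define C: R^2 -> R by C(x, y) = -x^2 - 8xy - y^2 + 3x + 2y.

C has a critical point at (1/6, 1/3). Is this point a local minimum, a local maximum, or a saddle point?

The Hessian of C is constant: H = [[-2, -8], [-8, -2]].
det(H) = (-2)·(-2) − (-8)² = -60.
Since det(H) < 0, H is indefinite and the critical point is a saddle point.

saddle point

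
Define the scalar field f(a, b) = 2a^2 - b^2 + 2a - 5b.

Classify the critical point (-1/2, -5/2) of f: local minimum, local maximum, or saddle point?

The Hessian of f is constant: H = [[4, 0], [0, -2]].
det(H) = 4·(-2) − 0² = -8.
Since det(H) < 0, H is indefinite and the critical point is a saddle point.

saddle point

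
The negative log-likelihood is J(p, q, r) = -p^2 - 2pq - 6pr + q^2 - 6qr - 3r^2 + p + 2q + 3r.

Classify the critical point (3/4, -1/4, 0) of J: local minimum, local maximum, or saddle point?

saddle point

The Hessian is constant: H = [[-2, -2, -6], [-2, 2, -6], [-6, -6, -6]].
Leading principal minors: Δ₁ = -2, Δ₂ = -8, Δ₃ = -96.
The minors fit neither the all-positive nor the alternating-sign pattern, so H is indefinite: a saddle point.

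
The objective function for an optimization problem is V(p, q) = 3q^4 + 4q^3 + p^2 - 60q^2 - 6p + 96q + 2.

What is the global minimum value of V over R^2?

-839

V(p,q) separates as A(p) + B(q) + 2, so its minimum is min A + min B + 2.
A'(p) = 2p - 6 vanishes at p ∈ {3}; B'(q) = 12(q - 2)(q - 1)(q + 4) vanishes at q ∈ {-4, 1, 2}.
Local minima of A (where A''>0): A(3)=-9. Local minima of B: B(-4)=-832, B(2)=32.
So the global minimum of V is A(3) + B(-4) + 2 = -9 − 832 + 2 = -839, attained at (3, -4).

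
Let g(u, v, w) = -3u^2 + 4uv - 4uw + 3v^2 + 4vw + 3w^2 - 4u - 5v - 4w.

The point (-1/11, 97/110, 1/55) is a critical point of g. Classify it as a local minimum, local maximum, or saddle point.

The Hessian is constant: H = [[-6, 4, -4], [4, 6, 4], [-4, 4, 6]].
Leading principal minors: Δ₁ = -6, Δ₂ = -52, Δ₃ = -440.
The minors fit neither the all-positive nor the alternating-sign pattern, so H is indefinite: a saddle point.

saddle point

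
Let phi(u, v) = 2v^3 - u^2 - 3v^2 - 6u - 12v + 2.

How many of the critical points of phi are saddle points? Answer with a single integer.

phi separates as a function of u plus a function of v, so ∇phi=0 decouples.
∂phi/∂u = -2(u + 3) = 0 at u ∈ {-3}; ∂phi/∂v = 6(v - 2)(v + 1) = 0 at v ∈ {-1, 2}.
The Hessian is diagonal: diag(phi_uu, phi_vv). Second derivatives: phi_uu(-3)=-2; phi_vv(-1)=-18, phi_vv(2)=18.
Saddle points occur where the two diagonal entries have opposite signs: (-3, 2). Count: 1.

1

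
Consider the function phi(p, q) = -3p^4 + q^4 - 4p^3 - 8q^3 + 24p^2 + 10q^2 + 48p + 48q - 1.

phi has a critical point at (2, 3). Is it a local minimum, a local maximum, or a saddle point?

The mixed partial ∂²phi/∂p∂q is 0, so the Hessian at any point is diag(phi_pp, phi_qq) = diag(12(-3p^2 - 2p + 4), 4(3q^2 - 12q + 5)).
At (2, 3): H = diag(-144, -16).
Both eigenvalues are negative, so H is negative definite: a local maximum.

local maximum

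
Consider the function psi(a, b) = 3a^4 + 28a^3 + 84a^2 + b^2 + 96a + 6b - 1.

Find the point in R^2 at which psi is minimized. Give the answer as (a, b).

(-4, -3)

psi(a,b) separates as P(a) + Q(b) − 1, so its minimum is min P + min Q − 1.
P'(a) = 12(a + 1)(a + 2)(a + 4) vanishes at a ∈ {-4, -2, -1}; Q'(b) = 2b + 6 vanishes at b ∈ {-3}.
Local minima of P (where P''>0): P(-4)=-64, P(-1)=-37. Local minima of Q: Q(-3)=-9.
So the global minimum of psi is P(-4) + Q(-3) − 1 = -64 − 9 − 1 = -74, attained at (-4, -3).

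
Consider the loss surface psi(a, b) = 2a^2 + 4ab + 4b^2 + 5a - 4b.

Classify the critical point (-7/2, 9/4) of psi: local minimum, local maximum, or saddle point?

local minimum

The Hessian of psi is constant: H = [[4, 4], [4, 8]].
det(H) = 4·8 − 4² = 16.
det(H) > 0 and tr(H) = 12 > 0, so H is positive definite and the point is a local minimum.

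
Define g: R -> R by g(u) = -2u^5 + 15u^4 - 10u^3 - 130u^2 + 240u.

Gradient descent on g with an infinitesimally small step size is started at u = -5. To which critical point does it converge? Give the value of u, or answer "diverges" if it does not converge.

g'(u) = -10(u - 4)(u - 3)(u - 1)(u + 2), so g'(-5) = -12960.
Gradient descent moves in the -g' direction, i.e. u is increasing.
The nearest critical point in that direction is u = -2, where g'' = 900 > 0 (a local minimum). The iterate converges there.

-2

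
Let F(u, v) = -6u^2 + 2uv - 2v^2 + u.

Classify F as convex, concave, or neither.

F is quadratic, so its Hessian is the constant matrix H = [[-12, 2], [2, -4]].
det(H) = 44, tr(H) = -16.
det(H) > 0 and tr(H) < 0, so H is negative definite everywhere: concave.

concave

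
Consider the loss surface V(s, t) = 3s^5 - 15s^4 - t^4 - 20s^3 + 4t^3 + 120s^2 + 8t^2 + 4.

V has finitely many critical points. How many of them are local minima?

2

V separates as a function of s plus a function of t, so ∇V=0 decouples.
∂V/∂s = 15s(s - 4)(s - 2)(s + 2) = 0 at s ∈ {-2, 0, 2, 4}; ∂V/∂t = -4t(t - 4)(t + 1) = 0 at t ∈ {-1, 0, 4}.
The Hessian is diagonal: diag(V_ss, V_tt). Second derivatives: V_ss(-2)=-720, V_ss(0)=240, V_ss(2)=-240, V_ss(4)=720; V_tt(-1)=-20, V_tt(0)=16, V_tt(4)=-80.
Local minima occur where both diagonal entries positive: (0, 0), (4, 0). Count: 2.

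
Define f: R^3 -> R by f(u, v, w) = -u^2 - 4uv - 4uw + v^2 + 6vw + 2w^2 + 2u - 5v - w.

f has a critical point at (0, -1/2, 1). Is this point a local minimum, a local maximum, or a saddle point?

The Hessian is constant: H = [[-2, -4, -4], [-4, 2, 6], [-4, 6, 4]].
Leading principal minors: Δ₁ = -2, Δ₂ = -20, Δ₃ = 152.
The minors fit neither the all-positive nor the alternating-sign pattern, so H is indefinite: a saddle point.

saddle point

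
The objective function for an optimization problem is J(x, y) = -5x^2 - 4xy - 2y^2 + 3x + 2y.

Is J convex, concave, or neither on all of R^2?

J is quadratic, so its Hessian is the constant matrix H = [[-10, -4], [-4, -4]].
det(H) = 24, tr(H) = -14.
det(H) > 0 and tr(H) < 0, so H is negative definite everywhere: concave.

concave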